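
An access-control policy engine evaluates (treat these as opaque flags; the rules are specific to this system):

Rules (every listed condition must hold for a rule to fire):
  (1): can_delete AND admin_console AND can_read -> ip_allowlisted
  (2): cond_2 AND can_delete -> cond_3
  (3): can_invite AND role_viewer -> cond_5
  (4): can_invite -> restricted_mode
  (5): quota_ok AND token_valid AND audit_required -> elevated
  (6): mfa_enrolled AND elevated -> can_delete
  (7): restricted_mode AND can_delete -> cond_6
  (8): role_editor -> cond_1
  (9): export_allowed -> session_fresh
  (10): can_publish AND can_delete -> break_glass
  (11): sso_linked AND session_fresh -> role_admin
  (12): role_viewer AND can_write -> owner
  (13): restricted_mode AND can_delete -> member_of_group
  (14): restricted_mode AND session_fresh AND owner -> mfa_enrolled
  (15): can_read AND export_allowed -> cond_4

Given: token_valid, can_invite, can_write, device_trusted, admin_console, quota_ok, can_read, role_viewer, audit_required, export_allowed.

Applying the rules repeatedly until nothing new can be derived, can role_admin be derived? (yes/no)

[1] (3) [can_invite AND role_viewer -> cond_5]; (4) [can_invite -> restricted_mode]; (5) [quota_ok AND token_valid AND audit_required -> elevated]; (9) [export_allowed -> session_fresh]; (12) [role_viewer AND can_write -> owner]; (15) [can_read AND export_allowed -> cond_4]. ⇒ new: cond_5, restricted_mode, elevated, session_fresh, owner, cond_4.
[2] (14) [restricted_mode AND session_fresh AND owner -> mfa_enrolled]. ⇒ new: mfa_enrolled.
[3] (6) [mfa_enrolled AND elevated -> can_delete]. ⇒ new: can_delete.
[4] (1) [can_delete AND admin_console AND can_read -> ip_allowlisted]; (7) [restricted_mode AND can_delete -> cond_6]; (13) [restricted_mode AND can_delete -> member_of_group]. ⇒ new: ip_allowlisted, cond_6, member_of_group.
Fixed point reached. role_admin is concluded only by (11); (11) needs sso_linked (never derived).

no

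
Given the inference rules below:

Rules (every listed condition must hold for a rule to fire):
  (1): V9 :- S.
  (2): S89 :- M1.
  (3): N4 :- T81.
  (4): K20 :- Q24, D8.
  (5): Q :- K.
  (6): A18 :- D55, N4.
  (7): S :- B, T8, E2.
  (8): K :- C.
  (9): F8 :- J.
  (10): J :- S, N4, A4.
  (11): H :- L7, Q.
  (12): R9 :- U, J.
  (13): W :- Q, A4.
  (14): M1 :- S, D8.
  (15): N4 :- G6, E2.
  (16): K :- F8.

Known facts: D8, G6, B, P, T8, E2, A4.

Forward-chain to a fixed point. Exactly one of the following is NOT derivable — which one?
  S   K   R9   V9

R9

Round 1 fires (7), (15), giving S, N4.
Round 2 fires (1), (10), (14), giving V9, J, M1.
Round 3 fires (2), (9), giving S89, F8.
Round 4 fires (16), giving K.
Round 5 fires (5), giving Q.
Round 6 fires (13), giving W.
Derived: V9 (round 2), K (round 4), S (round 1). R9 never appears in any round.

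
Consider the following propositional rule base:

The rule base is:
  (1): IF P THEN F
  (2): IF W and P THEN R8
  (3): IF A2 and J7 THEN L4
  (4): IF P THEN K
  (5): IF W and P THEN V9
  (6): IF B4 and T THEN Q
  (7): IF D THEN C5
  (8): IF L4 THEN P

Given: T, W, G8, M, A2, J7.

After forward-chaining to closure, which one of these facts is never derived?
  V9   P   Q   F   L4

Round 1: (3) [IF A2 and J7 THEN L4]. New: L4.
Round 2: (8) [IF L4 THEN P]. New: P.
Round 3: (1) [IF P THEN F]; (2) [IF W and P THEN R8]; (4) [IF P THEN K]; (5) [IF W and P THEN V9]. New: F, R8, K, V9.
Derived: L4 (round 1), P (round 2), F (round 3), V9 (round 3). Q never appears in any round.

Q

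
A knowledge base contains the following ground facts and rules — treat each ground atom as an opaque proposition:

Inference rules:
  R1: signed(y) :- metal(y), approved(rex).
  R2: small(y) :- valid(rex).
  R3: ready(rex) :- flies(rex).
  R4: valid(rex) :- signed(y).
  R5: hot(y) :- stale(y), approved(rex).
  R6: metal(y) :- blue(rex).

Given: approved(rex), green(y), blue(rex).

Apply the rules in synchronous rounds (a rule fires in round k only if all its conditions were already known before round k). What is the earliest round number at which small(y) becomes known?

4

Round 1 — R6, derive metal(y).
Round 2 — R1, derive signed(y).
Round 3 — R4, derive valid(rex).
Round 4 — R2, derive small(y).
small(y) first appears in round 4.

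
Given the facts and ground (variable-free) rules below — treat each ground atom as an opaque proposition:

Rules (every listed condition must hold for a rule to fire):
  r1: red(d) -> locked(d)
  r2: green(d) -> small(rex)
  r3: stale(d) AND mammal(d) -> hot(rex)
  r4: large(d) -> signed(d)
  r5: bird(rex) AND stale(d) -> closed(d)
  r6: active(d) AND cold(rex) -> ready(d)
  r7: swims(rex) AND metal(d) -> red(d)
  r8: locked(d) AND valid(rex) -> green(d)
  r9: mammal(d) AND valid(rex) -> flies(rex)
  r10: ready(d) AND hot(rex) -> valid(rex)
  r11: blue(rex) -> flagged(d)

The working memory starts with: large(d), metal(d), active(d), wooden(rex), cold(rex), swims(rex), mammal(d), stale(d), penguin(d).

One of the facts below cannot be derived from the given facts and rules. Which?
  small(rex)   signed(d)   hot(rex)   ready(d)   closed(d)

closed(d)

Round 1 — r3, r4, r6, r7, derive hot(rex), signed(d), ready(d), red(d).
Round 2 — r1, r10, derive locked(d), valid(rex).
Round 3 — r8, r9, derive green(d), flies(rex).
Round 4 — r2, derive small(rex).
Derived: small(rex) (round 4), hot(rex) (round 1), signed(d) (round 1), ready(d) (round 1). closed(d) never appears in any round.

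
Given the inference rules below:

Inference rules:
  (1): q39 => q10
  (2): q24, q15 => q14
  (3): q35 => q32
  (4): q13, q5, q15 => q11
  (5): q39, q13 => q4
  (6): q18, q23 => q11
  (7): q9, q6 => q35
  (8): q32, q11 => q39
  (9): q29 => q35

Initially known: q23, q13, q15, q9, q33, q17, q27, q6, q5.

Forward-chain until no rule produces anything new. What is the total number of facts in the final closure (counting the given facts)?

[1] (4) [q13, q5, q15 => q11]; (7) [q9, q6 => q35]. ⇒ new: q11, q35.
[2] (3) [q35 => q32]. ⇒ new: q32.
[3] (8) [q32, q11 => q39]. ⇒ new: q39.
[4] (1) [q39 => q10]; (5) [q39, q13 => q4]. ⇒ new: q10, q4.
Closure: {q10, q11, q13, q15, q17, q23, q27, q32, q33, q35, q39, q4, q5, q6, q9} — 15 facts.

15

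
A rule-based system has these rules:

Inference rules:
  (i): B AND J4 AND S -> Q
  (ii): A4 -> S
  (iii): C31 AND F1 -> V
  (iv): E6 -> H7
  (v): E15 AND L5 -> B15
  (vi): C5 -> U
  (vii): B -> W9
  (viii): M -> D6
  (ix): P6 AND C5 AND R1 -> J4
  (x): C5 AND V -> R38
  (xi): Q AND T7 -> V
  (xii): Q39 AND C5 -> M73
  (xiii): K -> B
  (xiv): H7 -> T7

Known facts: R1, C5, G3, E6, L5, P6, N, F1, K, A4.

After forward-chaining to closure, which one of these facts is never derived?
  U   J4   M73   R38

Round 1: (ii) [A4 -> S]; (iv) [E6 -> H7]; (vi) [C5 -> U]; (ix) [P6 AND C5 AND R1 -> J4]; (xiii) [K -> B]. Adds S, H7, U, J4, B.
Round 2: (i) [B AND J4 AND S -> Q]; (vii) [B -> W9]; (xiv) [H7 -> T7]. Adds Q, W9, T7.
Round 3: (xi) [Q AND T7 -> V]. Adds V.
Round 4: (x) [C5 AND V -> R38]. Adds R38.
Derived: J4 (round 1), U (round 1), R38 (round 4). M73 never appears in any round.

M73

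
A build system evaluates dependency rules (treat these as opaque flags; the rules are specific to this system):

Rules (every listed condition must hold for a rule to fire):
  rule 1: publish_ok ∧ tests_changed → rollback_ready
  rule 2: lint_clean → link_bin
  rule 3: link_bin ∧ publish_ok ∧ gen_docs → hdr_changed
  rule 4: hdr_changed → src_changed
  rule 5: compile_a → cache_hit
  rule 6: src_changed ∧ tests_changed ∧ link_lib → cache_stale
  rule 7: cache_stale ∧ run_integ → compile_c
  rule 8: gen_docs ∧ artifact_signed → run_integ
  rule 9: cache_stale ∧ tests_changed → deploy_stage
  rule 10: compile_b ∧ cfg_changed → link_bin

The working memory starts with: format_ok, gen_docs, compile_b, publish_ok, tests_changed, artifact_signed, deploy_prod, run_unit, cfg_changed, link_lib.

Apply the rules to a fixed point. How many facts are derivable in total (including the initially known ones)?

18

Round 1 — rule 1, rule 8, rule 10, derive rollback_ready, run_integ, link_bin.
Round 2 — rule 3, derive hdr_changed.
Round 3 — rule 4, derive src_changed.
Round 4 — rule 6, derive cache_stale.
Round 5 — rule 7, rule 9, derive compile_c, deploy_stage.
Closure: {artifact_signed, cache_stale, cfg_changed, compile_b, compile_c, deploy_prod, deploy_stage, format_ok, gen_docs, hdr_changed, link_bin, link_lib, publish_ok, rollback_ready, run_integ, run_unit, src_changed, tests_changed} — 18 facts.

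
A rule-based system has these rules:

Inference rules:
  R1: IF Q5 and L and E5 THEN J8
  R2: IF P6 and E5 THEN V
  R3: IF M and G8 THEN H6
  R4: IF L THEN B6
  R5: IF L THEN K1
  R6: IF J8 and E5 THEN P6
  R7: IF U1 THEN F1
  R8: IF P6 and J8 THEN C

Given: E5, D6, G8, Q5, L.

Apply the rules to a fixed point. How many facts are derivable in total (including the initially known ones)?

11

Round 1: R1 [IF Q5 and L and E5 THEN J8]; R4 [IF L THEN B6]; R5 [IF L THEN K1]. New: J8, B6, K1.
Round 2: R6 [IF J8 and E5 THEN P6]. New: P6.
Round 3: R2 [IF P6 and E5 THEN V]; R8 [IF P6 and J8 THEN C]. New: V, C.
Closure: {B6, C, D6, E5, G8, J8, K1, L, P6, Q5, V} — 11 facts.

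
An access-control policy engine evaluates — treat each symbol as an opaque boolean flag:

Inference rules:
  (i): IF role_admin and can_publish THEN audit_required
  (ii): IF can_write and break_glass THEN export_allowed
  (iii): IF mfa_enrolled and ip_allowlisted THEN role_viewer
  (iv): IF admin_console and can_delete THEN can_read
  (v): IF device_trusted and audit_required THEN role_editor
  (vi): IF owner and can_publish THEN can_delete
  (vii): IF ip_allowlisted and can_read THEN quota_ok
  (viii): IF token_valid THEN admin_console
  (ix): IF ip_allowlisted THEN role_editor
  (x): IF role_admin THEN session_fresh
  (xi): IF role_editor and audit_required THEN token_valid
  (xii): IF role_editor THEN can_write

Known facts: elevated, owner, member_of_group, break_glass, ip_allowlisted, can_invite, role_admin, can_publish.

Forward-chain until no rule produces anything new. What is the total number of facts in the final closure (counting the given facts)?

Round 1: (i) [IF role_admin and can_publish THEN audit_required]; (vi) [IF owner and can_publish THEN can_delete]; (ix) [IF ip_allowlisted THEN role_editor]; (x) [IF role_admin THEN session_fresh]. Adds audit_required, can_delete, role_editor, session_fresh.
Round 2: (xi) [IF role_editor and audit_required THEN token_valid]; (xii) [IF role_editor THEN can_write]. Adds token_valid, can_write.
Round 3: (ii) [IF can_write and break_glass THEN export_allowed]; (viii) [IF token_valid THEN admin_console]. Adds export_allowed, admin_console.
Round 4: (iv) [IF admin_console and can_delete THEN can_read]. Adds can_read.
Round 5: (vii) [IF ip_allowlisted and can_read THEN quota_ok]. Adds quota_ok.
Closure: {admin_console, audit_required, break_glass, can_delete, can_invite, can_publish, can_read, can_write, elevated, export_allowed, ip_allowlisted, member_of_group, owner, quota_ok, role_admin, role_editor, session_fresh, token_valid} — 18 facts.

18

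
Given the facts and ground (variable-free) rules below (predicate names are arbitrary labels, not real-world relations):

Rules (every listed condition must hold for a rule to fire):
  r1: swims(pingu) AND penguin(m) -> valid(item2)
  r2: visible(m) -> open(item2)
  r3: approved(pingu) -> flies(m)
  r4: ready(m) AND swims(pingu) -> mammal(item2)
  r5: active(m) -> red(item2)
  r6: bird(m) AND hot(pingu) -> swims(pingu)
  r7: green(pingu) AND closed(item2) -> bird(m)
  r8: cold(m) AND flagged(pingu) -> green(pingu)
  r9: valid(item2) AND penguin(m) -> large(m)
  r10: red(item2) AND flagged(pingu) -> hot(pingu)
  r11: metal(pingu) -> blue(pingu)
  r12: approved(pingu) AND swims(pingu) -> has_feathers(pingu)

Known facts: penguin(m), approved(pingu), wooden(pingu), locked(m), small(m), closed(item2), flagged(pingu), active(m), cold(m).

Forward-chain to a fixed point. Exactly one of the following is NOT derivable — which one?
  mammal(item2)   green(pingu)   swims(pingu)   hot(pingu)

mammal(item2)

Round 1 — r3, r5, r8, derive flies(m), red(item2), green(pingu).
Round 2 — r7, r10, derive bird(m), hot(pingu).
Round 3 — r6, derive swims(pingu).
Round 4 — r1, r12, derive valid(item2), has_feathers(pingu).
Round 5 — r9, derive large(m).
Derived: swims(pingu) (round 3), green(pingu) (round 1), hot(pingu) (round 2). mammal(item2) never appears in any round.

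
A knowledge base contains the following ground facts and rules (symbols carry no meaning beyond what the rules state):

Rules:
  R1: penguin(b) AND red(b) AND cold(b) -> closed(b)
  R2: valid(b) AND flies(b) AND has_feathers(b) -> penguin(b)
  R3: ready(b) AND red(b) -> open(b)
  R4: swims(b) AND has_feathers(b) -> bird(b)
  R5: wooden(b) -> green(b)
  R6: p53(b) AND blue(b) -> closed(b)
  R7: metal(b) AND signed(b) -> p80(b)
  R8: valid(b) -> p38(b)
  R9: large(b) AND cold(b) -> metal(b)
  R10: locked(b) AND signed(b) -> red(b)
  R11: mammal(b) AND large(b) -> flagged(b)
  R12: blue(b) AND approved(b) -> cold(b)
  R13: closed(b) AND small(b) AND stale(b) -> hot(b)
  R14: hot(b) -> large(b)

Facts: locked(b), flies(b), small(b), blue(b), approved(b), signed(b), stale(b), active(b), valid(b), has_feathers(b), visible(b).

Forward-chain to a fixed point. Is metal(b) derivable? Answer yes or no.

[1] R2 [valid(b) AND flies(b) AND has_feathers(b) -> penguin(b)]; R8 [valid(b) -> p38(b)]; R10 [locked(b) AND signed(b) -> red(b)]; R12 [blue(b) AND approved(b) -> cold(b)]. ⇒ new: penguin(b), p38(b), red(b), cold(b).
[2] R1 [penguin(b) AND red(b) AND cold(b) -> closed(b)]. ⇒ new: closed(b).
[3] R13 [closed(b) AND small(b) AND stale(b) -> hot(b)]. ⇒ new: hot(b).
[4] R14 [hot(b) -> large(b)]. ⇒ new: large(b).
[5] R9 [large(b) AND cold(b) -> metal(b)]. ⇒ new: metal(b).
[6] R7 [metal(b) AND signed(b) -> p80(b)]. ⇒ new: p80(b).
metal(b) appears in round 5, so it is derivable.

yes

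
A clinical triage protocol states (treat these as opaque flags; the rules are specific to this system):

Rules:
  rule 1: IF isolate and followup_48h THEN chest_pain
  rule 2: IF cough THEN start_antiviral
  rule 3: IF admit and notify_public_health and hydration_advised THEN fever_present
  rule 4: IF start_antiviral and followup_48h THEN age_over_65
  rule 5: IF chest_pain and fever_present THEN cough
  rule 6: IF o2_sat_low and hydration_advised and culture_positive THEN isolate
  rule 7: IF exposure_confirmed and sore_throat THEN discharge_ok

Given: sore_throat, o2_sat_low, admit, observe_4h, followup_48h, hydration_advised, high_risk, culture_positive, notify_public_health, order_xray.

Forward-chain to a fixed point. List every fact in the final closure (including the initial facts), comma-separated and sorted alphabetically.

admit, age_over_65, chest_pain, cough, culture_positive, fever_present, followup_48h, high_risk, hydration_advised, isolate, notify_public_health, o2_sat_low, observe_4h, order_xray, sore_throat, start_antiviral

Round 1: rule 3 [IF admit and notify_public_health and hydration_advised THEN fever_present]; rule 6 [IF o2_sat_low and hydration_advised and culture_positive THEN isolate]. Adds fever_present, isolate.
Round 2: rule 1 [IF isolate and followup_48h THEN chest_pain]. Adds chest_pain.
Round 3: rule 5 [IF chest_pain and fever_present THEN cough]. Adds cough.
Round 4: rule 2 [IF cough THEN start_antiviral]. Adds start_antiviral.
Round 5: rule 4 [IF start_antiviral and followup_48h THEN age_over_65]. Adds age_over_65.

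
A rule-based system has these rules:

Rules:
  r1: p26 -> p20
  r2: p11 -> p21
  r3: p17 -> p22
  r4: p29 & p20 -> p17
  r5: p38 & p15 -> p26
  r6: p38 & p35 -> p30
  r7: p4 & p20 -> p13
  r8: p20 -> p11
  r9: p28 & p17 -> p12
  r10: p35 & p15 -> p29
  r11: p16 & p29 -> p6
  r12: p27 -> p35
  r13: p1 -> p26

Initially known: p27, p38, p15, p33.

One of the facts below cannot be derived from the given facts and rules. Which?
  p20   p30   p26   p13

Round 1 — r5, r12, derive p26, p35.
Round 2 — r1, r6, r10, derive p20, p30, p29.
Round 3 — r4, r8, derive p17, p11.
Round 4 — r2, r3, derive p21, p22.
Derived: p20 (round 2), p30 (round 2), p26 (round 1). p13 never appears in any round.

p13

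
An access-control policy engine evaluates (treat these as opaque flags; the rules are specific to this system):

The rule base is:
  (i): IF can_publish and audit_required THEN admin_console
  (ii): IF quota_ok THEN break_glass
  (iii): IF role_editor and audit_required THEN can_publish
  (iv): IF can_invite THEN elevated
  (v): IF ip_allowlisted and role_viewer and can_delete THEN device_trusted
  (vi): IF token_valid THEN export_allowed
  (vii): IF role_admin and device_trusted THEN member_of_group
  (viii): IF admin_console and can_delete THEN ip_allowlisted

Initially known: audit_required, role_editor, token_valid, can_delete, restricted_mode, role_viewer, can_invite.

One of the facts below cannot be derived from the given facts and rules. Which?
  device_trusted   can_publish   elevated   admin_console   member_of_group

[1] (iii) [IF role_editor and audit_required THEN can_publish]; (iv) [IF can_invite THEN elevated]; (vi) [IF token_valid THEN export_allowed]. ⇒ new: can_publish, elevated, export_allowed.
[2] (i) [IF can_publish and audit_required THEN admin_console]. ⇒ new: admin_console.
[3] (viii) [IF admin_console and can_delete THEN ip_allowlisted]. ⇒ new: ip_allowlisted.
[4] (v) [IF ip_allowlisted and role_viewer and can_delete THEN device_trusted]. ⇒ new: device_trusted.
Derived: admin_console (round 2), can_publish (round 1), device_trusted (round 4), elevated (round 1). member_of_group never appears in any round.

member_of_group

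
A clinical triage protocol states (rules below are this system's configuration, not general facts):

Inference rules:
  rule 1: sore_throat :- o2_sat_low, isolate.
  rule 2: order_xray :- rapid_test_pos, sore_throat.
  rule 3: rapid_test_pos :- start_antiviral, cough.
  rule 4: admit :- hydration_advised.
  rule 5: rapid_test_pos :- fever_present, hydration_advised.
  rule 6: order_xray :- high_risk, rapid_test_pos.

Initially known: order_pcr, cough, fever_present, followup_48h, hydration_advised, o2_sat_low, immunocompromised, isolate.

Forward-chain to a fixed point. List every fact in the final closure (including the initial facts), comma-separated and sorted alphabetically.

Round 1 — rule 1, rule 4, rule 5, derive sore_throat, admit, rapid_test_pos.
Round 2 — rule 2, derive order_xray.

admit, cough, fever_present, followup_48h, hydration_advised, immunocompromised, isolate, o2_sat_low, order_pcr, order_xray, rapid_test_pos, sore_throat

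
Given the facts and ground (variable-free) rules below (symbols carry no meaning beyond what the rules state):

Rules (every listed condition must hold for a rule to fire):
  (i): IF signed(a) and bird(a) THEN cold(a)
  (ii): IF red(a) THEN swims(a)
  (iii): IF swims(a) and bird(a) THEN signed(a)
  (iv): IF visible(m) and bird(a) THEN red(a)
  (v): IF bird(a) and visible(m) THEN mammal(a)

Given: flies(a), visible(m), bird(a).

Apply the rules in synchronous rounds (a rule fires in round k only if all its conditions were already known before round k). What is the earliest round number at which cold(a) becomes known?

Round 1: (iv) [IF visible(m) and bird(a) THEN red(a)]; (v) [IF bird(a) and visible(m) THEN mammal(a)]. New: red(a), mammal(a).
Round 2: (ii) [IF red(a) THEN swims(a)]. New: swims(a).
Round 3: (iii) [IF swims(a) and bird(a) THEN signed(a)]. New: signed(a).
Round 4: (i) [IF signed(a) and bird(a) THEN cold(a)]. New: cold(a).
cold(a) first appears in round 4.

4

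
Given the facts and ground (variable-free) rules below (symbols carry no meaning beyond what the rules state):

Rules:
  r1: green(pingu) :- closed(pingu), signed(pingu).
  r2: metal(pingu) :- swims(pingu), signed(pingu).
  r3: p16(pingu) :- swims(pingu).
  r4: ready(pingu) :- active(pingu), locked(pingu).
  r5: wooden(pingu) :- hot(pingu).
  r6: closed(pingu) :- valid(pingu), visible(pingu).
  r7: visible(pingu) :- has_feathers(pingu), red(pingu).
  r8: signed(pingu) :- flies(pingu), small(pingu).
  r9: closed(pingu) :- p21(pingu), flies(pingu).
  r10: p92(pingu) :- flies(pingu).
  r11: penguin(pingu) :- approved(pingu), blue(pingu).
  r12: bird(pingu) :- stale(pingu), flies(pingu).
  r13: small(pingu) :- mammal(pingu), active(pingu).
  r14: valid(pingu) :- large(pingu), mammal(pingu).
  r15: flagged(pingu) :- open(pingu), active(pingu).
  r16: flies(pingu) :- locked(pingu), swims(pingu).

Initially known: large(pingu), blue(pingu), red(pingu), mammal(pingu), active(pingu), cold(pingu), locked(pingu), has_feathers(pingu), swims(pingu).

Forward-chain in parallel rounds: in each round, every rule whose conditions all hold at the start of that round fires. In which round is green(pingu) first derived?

Round 1 fires r3, r4, r7, r13, r14, r16, giving p16(pingu), ready(pingu), visible(pingu), small(pingu), valid(pingu), flies(pingu).
Round 2 fires r6, r8, r10, giving closed(pingu), signed(pingu), p92(pingu).
Round 3 fires r1, r2, giving green(pingu), metal(pingu).
green(pingu) first appears in round 3.

3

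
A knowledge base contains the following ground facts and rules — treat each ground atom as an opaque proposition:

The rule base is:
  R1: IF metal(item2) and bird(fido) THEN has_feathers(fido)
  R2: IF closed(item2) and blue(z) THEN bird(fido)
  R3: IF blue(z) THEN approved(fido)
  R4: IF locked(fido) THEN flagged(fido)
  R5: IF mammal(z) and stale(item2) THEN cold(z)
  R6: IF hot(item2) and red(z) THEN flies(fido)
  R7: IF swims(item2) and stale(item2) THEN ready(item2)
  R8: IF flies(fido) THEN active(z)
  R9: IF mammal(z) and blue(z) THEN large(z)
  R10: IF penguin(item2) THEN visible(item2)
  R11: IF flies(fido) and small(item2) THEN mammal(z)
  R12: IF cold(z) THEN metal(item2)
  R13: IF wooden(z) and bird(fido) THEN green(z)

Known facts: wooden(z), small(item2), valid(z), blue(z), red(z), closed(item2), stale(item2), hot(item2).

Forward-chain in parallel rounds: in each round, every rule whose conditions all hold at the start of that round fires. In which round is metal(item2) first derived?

Round 1 fires R2, R3, R6, giving bird(fido), approved(fido), flies(fido).
Round 2 fires R8, R11, R13, giving active(z), mammal(z), green(z).
Round 3 fires R5, R9, giving cold(z), large(z).
Round 4 fires R12, giving metal(item2).
metal(item2) first appears in round 4.

4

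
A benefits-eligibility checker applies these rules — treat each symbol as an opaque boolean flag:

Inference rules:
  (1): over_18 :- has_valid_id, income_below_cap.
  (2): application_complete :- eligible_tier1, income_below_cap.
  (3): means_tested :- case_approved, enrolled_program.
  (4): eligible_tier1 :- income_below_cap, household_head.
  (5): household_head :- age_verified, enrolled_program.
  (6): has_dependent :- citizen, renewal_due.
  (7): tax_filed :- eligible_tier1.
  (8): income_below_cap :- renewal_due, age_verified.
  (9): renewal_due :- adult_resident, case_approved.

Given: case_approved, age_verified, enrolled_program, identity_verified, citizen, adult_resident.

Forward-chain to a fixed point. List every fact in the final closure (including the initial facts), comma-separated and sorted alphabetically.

Round 1 fires (3), (5), (9), giving means_tested, household_head, renewal_due.
Round 2 fires (6), (8), giving has_dependent, income_below_cap.
Round 3 fires (4), giving eligible_tier1.
Round 4 fires (2), (7), giving application_complete, tax_filed.

adult_resident, age_verified, application_complete, case_approved, citizen, eligible_tier1, enrolled_program, has_dependent, household_head, identity_verified, income_below_cap, means_tested, renewal_due, tax_filed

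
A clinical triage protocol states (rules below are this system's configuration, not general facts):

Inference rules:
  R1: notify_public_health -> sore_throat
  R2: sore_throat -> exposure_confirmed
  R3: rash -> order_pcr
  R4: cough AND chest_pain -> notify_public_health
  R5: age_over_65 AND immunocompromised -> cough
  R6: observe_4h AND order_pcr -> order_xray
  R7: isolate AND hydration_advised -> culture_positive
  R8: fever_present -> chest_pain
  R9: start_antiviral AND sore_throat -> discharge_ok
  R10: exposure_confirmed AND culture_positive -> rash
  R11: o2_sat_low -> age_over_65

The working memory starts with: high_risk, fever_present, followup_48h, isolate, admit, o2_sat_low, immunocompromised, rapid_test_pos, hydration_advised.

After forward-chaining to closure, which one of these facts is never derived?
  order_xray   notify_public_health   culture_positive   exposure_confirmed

Round 1 fires R7, R8, R11, giving culture_positive, chest_pain, age_over_65.
Round 2 fires R5, giving cough.
Round 3 fires R4, giving notify_public_health.
Round 4 fires R1, giving sore_throat.
Round 5 fires R2, giving exposure_confirmed.
Round 6 fires R10, giving rash.
Round 7 fires R3, giving order_pcr.
Derived: notify_public_health (round 3), culture_positive (round 1), exposure_confirmed (round 5). order_xray never appears in any round.

order_xray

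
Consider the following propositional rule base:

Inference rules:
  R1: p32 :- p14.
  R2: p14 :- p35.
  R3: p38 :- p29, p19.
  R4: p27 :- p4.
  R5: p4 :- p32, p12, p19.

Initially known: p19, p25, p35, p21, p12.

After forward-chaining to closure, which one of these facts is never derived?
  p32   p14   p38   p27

p38

Round 1: R2 [p14 :- p35.]. Adds p14.
Round 2: R1 [p32 :- p14.]. Adds p32.
Round 3: R5 [p4 :- p32, p12, p19.]. Adds p4.
Round 4: R4 [p27 :- p4.]. Adds p27.
Derived: p32 (round 2), p14 (round 1), p27 (round 4). p38 never appears in any round.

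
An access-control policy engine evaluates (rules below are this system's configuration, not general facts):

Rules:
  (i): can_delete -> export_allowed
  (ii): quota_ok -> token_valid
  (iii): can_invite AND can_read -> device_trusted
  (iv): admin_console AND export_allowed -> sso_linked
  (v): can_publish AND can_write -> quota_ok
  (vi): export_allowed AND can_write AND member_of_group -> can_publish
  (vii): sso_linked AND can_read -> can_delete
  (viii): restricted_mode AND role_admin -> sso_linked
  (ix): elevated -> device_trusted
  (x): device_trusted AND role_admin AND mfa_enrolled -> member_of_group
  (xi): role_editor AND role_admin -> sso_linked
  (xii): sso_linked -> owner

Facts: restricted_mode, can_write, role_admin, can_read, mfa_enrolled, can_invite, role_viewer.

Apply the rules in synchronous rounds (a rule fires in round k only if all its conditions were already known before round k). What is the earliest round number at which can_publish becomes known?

4

Round 1 — (iii), (viii), derive device_trusted, sso_linked.
Round 2 — (vii), (x), (xii), derive can_delete, member_of_group, owner.
Round 3 — (i), derive export_allowed.
Round 4 — (vi), derive can_publish.
can_publish first appears in round 4.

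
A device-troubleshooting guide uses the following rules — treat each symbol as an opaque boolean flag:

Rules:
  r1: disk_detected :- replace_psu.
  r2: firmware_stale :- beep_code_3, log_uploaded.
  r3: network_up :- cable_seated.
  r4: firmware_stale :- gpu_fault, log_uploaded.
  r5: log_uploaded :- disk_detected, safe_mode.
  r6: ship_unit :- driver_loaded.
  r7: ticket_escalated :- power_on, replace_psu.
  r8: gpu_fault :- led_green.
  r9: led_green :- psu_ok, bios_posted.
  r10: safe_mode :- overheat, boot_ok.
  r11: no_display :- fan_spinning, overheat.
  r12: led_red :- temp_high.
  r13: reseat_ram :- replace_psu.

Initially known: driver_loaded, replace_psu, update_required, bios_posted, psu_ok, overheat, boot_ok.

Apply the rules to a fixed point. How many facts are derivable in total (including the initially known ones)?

Round 1 — r1, r6, r9, r10, r13, derive disk_detected, ship_unit, led_green, safe_mode, reseat_ram.
Round 2 — r5, r8, derive log_uploaded, gpu_fault.
Round 3 — r4, derive firmware_stale.
Closure: {bios_posted, boot_ok, disk_detected, driver_loaded, firmware_stale, gpu_fault, led_green, log_uploaded, overheat, psu_ok, replace_psu, reseat_ram, safe_mode, ship_unit, update_required} — 15 facts.

15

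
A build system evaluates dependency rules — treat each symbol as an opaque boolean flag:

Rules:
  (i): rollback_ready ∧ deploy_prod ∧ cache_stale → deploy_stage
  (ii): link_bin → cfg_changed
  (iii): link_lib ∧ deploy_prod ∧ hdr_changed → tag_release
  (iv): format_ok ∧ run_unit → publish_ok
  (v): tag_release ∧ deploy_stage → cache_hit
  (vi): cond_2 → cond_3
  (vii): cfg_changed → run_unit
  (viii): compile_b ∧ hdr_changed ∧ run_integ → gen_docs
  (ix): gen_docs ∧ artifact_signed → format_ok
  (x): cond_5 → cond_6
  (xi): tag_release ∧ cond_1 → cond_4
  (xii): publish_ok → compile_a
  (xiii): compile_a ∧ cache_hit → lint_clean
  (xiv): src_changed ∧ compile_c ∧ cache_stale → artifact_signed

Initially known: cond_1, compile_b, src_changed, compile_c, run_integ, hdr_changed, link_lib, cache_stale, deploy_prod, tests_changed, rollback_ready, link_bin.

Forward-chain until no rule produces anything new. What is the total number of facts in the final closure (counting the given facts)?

24

Round 1 — (i), (ii), (iii), (viii), (xiv), derive deploy_stage, cfg_changed, tag_release, gen_docs, artifact_signed.
Round 2 — (v), (vii), (ix), (xi), derive cache_hit, run_unit, format_ok, cond_4.
Round 3 — (iv), derive publish_ok.
Round 4 — (xii), derive compile_a.
Round 5 — (xiii), derive lint_clean.
Closure: {artifact_signed, cache_hit, cache_stale, cfg_changed, compile_a, compile_b, compile_c, cond_1, cond_4, deploy_prod, deploy_stage, format_ok, gen_docs, hdr_changed, link_bin, link_lib, lint_clean, publish_ok, rollback_ready, run_integ, run_unit, src_changed, tag_release, tests_changed} — 24 facts.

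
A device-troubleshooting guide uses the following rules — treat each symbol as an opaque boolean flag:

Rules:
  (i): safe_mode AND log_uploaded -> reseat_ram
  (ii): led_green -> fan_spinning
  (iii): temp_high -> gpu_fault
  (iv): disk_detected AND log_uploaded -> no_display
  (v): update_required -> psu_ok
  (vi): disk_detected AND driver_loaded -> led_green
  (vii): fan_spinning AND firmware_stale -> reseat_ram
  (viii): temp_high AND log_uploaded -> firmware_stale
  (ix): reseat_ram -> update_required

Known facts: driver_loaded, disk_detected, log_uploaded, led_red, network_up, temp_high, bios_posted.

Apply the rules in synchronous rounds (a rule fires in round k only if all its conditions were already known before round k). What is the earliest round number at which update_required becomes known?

Round 1: (iii) [temp_high -> gpu_fault]; (iv) [disk_detected AND log_uploaded -> no_display]; (vi) [disk_detected AND driver_loaded -> led_green]; (viii) [temp_high AND log_uploaded -> firmware_stale]. New: gpu_fault, no_display, led_green, firmware_stale.
Round 2: (ii) [led_green -> fan_spinning]. New: fan_spinning.
Round 3: (vii) [fan_spinning AND firmware_stale -> reseat_ram]. New: reseat_ram.
Round 4: (ix) [reseat_ram -> update_required]. New: update_required.
update_required first appears in round 4.

4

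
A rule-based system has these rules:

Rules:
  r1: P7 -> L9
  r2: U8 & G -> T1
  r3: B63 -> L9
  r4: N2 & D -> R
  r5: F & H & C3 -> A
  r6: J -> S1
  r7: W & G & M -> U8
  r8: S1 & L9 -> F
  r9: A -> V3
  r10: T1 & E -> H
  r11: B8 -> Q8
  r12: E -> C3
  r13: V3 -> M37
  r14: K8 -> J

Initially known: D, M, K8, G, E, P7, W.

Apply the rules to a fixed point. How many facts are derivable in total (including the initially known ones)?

18

Round 1 — r1, r7, r12, r14, derive L9, U8, C3, J.
Round 2 — r2, r6, derive T1, S1.
Round 3 — r8, r10, derive F, H.
Round 4 — r5, derive A.
Round 5 — r9, derive V3.
Round 6 — r13, derive M37.
Closure: {A, C3, D, E, F, G, H, J, K8, L9, M, M37, P7, S1, T1, U8, V3, W} — 18 facts.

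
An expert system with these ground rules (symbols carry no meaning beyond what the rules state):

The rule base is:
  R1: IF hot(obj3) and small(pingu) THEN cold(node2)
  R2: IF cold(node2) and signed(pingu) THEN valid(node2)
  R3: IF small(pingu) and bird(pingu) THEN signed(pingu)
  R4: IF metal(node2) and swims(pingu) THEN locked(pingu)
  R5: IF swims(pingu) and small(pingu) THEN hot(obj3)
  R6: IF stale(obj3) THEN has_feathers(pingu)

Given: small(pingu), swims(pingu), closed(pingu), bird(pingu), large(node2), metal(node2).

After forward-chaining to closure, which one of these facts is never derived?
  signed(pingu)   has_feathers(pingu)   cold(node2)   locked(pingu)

Round 1 fires R3, R4, R5, giving signed(pingu), locked(pingu), hot(obj3).
Round 2 fires R1, giving cold(node2).
Round 3 fires R2, giving valid(node2).
Derived: signed(pingu) (round 1), cold(node2) (round 2), locked(pingu) (round 1). has_feathers(pingu) never appears in any round.

has_feathers(pingu)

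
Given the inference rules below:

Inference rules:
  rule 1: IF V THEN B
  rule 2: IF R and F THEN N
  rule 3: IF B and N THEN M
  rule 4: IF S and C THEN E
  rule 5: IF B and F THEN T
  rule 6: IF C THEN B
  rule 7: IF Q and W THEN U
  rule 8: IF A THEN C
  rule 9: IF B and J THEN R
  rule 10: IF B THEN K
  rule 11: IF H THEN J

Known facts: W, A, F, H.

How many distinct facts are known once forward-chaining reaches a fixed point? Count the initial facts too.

12

[1] rule 8 [IF A THEN C]; rule 11 [IF H THEN J]. ⇒ new: C, J.
[2] rule 6 [IF C THEN B]. ⇒ new: B.
[3] rule 5 [IF B and F THEN T]; rule 9 [IF B and J THEN R]; rule 10 [IF B THEN K]. ⇒ new: T, R, K.
[4] rule 2 [IF R and F THEN N]. ⇒ new: N.
[5] rule 3 [IF B and N THEN M]. ⇒ new: M.
Closure: {A, B, C, F, H, J, K, M, N, R, T, W} — 12 facts.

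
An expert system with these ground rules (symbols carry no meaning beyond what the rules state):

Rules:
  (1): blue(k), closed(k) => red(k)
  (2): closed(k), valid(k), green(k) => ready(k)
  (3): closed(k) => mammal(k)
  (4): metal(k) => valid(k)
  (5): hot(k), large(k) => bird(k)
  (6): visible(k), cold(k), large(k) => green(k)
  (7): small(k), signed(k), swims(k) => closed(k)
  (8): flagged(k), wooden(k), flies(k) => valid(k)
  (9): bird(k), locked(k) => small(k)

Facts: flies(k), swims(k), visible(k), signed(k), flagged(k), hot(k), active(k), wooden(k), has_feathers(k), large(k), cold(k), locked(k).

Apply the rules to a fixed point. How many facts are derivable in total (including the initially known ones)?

Round 1 — (5), (6), (8), derive bird(k), green(k), valid(k).
Round 2 — (9), derive small(k).
Round 3 — (7), derive closed(k).
Round 4 — (2), (3), derive ready(k), mammal(k).
Closure: {active(k), bird(k), closed(k), cold(k), flagged(k), flies(k), green(k), has_feathers(k), hot(k), large(k), locked(k), mammal(k), ready(k), signed(k), small(k), swims(k), valid(k), visible(k), wooden(k)} — 19 facts.

19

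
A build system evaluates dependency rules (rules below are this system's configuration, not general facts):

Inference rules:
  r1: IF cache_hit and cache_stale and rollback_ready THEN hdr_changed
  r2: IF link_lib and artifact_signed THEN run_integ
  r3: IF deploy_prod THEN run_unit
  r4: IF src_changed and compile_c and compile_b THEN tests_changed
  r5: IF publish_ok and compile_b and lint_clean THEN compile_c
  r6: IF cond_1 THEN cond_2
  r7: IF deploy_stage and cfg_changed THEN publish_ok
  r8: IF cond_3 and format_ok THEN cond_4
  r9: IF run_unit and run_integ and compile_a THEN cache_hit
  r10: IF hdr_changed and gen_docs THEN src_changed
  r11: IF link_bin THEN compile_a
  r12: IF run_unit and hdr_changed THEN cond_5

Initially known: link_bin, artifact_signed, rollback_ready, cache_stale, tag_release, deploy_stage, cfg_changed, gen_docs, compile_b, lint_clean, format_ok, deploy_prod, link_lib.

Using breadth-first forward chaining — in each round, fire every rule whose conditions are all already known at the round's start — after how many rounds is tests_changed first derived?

Round 1: r2 [IF link_lib and artifact_signed THEN run_integ]; r3 [IF deploy_prod THEN run_unit]; r7 [IF deploy_stage and cfg_changed THEN publish_ok]; r11 [IF link_bin THEN compile_a]. Adds run_integ, run_unit, publish_ok, compile_a.
Round 2: r5 [IF publish_ok and compile_b and lint_clean THEN compile_c]; r9 [IF run_unit and run_integ and compile_a THEN cache_hit]. Adds compile_c, cache_hit.
Round 3: r1 [IF cache_hit and cache_stale and rollback_ready THEN hdr_changed]. Adds hdr_changed.
Round 4: r10 [IF hdr_changed and gen_docs THEN src_changed]; r12 [IF run_unit and hdr_changed THEN cond_5]. Adds src_changed, cond_5.
Round 5: r4 [IF src_changed and compile_c and compile_b THEN tests_changed]. Adds tests_changed.
tests_changed first appears in round 5.

5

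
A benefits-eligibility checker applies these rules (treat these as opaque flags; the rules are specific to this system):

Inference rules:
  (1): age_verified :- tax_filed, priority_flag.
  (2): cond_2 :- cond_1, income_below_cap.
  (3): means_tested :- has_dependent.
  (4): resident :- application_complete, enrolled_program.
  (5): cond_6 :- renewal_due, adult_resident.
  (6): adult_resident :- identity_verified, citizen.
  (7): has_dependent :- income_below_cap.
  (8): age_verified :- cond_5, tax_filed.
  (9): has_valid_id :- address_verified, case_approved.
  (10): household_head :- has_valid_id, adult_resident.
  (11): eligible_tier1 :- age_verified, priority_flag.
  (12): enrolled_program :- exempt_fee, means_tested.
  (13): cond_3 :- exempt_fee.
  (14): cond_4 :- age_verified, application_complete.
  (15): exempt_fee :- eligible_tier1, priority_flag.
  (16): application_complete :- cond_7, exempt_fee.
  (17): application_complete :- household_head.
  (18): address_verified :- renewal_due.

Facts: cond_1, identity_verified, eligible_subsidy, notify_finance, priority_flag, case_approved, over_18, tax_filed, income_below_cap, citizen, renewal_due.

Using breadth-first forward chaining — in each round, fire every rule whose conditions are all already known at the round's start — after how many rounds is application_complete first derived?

4

Round 1: (1) [age_verified :- tax_filed, priority_flag.]; (2) [cond_2 :- cond_1, income_below_cap.]; (6) [adult_resident :- identity_verified, citizen.]; (7) [has_dependent :- income_below_cap.]; (18) [address_verified :- renewal_due.]. Adds age_verified, cond_2, adult_resident, has_dependent, address_verified.
Round 2: (3) [means_tested :- has_dependent.]; (5) [cond_6 :- renewal_due, adult_resident.]; (9) [has_valid_id :- address_verified, case_approved.]; (11) [eligible_tier1 :- age_verified, priority_flag.]. Adds means_tested, cond_6, has_valid_id, eligible_tier1.
Round 3: (10) [household_head :- has_valid_id, adult_resident.]; (15) [exempt_fee :- eligible_tier1, priority_flag.]. Adds household_head, exempt_fee.
Round 4: (12) [enrolled_program :- exempt_fee, means_tested.]; (13) [cond_3 :- exempt_fee.]; (17) [application_complete :- household_head.]. Adds enrolled_program, cond_3, application_complete.
application_complete first appears in round 4.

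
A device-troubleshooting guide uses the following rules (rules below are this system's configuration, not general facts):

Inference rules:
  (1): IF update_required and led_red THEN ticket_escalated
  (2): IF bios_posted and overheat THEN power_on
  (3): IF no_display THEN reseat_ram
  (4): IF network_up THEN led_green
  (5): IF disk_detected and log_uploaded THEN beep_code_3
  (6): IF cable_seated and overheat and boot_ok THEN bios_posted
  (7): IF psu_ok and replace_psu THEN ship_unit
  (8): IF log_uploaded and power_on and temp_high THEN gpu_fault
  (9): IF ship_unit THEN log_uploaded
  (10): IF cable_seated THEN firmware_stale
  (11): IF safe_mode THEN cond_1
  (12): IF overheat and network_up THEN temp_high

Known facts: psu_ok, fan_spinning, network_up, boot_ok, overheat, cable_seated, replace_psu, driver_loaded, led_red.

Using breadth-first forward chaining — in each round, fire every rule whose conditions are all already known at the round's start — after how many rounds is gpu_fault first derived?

3

Round 1: (4) [IF network_up THEN led_green]; (6) [IF cable_seated and overheat and boot_ok THEN bios_posted]; (7) [IF psu_ok and replace_psu THEN ship_unit]; (10) [IF cable_seated THEN firmware_stale]; (12) [IF overheat and network_up THEN temp_high]. New: led_green, bios_posted, ship_unit, firmware_stale, temp_high.
Round 2: (2) [IF bios_posted and overheat THEN power_on]; (9) [IF ship_unit THEN log_uploaded]. New: power_on, log_uploaded.
Round 3: (8) [IF log_uploaded and power_on and temp_high THEN gpu_fault]. New: gpu_fault.
gpu_fault first appears in round 3.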